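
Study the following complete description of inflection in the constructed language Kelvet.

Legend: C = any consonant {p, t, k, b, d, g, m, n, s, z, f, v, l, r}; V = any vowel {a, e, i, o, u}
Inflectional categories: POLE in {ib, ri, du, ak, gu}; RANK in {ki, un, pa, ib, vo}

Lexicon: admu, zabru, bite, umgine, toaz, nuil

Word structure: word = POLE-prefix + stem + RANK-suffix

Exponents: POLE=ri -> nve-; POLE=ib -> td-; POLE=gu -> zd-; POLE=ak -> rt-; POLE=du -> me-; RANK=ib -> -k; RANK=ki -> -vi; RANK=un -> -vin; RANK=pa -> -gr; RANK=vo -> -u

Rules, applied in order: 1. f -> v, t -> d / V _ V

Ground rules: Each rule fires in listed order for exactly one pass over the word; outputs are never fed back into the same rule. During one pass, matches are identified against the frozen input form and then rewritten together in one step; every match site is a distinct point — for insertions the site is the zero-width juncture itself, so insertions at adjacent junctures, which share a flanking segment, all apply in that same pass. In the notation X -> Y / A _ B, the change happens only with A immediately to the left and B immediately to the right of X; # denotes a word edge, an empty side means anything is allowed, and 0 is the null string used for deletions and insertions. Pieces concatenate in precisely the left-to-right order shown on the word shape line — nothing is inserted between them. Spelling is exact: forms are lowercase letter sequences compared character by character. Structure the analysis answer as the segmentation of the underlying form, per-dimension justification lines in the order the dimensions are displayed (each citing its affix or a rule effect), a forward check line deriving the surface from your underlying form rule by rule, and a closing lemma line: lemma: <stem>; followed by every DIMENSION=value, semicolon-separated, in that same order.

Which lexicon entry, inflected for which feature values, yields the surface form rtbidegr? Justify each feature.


underlying: rt-bite-gr
POLE=ak - signalled by the affix rt-
RANK=pa - signalled by the affix -gr
check: rtbitegr -> rtbidegr
lemma: bite; POLE=ak; RANK=pa


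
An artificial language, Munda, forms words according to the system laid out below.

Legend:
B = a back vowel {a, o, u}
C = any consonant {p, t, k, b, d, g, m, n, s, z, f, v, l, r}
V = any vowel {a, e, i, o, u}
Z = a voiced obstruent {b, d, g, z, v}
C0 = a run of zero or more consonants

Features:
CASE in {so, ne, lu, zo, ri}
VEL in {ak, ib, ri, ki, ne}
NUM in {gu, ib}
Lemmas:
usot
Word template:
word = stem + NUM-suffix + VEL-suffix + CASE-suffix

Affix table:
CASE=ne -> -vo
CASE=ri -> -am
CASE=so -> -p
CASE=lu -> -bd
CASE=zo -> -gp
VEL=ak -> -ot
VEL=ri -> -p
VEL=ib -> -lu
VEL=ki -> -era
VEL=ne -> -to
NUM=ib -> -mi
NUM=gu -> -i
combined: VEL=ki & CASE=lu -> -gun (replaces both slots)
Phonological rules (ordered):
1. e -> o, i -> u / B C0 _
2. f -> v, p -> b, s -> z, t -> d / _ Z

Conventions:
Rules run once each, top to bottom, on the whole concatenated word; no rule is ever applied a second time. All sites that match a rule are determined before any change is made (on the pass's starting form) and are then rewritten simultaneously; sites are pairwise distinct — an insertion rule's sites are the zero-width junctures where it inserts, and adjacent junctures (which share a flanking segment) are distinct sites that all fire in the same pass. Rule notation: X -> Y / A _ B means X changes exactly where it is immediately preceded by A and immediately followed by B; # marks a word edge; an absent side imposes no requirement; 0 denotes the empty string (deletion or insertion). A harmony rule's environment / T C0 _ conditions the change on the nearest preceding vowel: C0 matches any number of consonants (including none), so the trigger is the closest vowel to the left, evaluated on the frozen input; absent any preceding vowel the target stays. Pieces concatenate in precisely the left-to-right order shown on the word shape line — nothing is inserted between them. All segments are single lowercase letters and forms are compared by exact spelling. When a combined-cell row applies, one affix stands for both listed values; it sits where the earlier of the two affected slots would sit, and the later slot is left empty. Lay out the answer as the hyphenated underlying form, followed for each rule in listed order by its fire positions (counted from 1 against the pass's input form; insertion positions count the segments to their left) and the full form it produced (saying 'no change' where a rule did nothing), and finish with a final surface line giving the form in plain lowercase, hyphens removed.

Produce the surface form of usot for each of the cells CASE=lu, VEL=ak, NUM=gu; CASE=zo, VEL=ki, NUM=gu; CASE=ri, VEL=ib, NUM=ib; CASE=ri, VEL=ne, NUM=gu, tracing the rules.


cell CASE=lu, VEL=ak, NUM=gu:
underlying: usot-i-ot-bd
1. e -> o, i -> u / B C0 _: fires at position(s) 5: usotuotbd
2. f -> v, p -> b, s -> z, t -> d / _ Z: fires at position(s) 7: usotuodbd
surface: usotuodbd

cell CASE=zo, VEL=ki, NUM=gu:
underlying: usot-i-era-gp
1. e -> o, i -> u / B C0 _: fires at position(s) 5: usotueragp
2. f -> v, p -> b, s -> z, t -> d / _ Z: no change
surface: usotueragp

cell CASE=ri, VEL=ib, NUM=ib:
underlying: usot-mi-lu-am
1. e -> o, i -> u / B C0 _: fires at position(s) 6: usotmuluam
2. f -> v, p -> b, s -> z, t -> d / _ Z: no change
surface: usotmuluam

cell CASE=ri, VEL=ne, NUM=gu:
underlying: usot-i-to-am
1. e -> o, i -> u / B C0 _: fires at position(s) 5: usotutoam
2. f -> v, p -> b, s -> z, t -> d / _ Z: no change
surface: usotutoam


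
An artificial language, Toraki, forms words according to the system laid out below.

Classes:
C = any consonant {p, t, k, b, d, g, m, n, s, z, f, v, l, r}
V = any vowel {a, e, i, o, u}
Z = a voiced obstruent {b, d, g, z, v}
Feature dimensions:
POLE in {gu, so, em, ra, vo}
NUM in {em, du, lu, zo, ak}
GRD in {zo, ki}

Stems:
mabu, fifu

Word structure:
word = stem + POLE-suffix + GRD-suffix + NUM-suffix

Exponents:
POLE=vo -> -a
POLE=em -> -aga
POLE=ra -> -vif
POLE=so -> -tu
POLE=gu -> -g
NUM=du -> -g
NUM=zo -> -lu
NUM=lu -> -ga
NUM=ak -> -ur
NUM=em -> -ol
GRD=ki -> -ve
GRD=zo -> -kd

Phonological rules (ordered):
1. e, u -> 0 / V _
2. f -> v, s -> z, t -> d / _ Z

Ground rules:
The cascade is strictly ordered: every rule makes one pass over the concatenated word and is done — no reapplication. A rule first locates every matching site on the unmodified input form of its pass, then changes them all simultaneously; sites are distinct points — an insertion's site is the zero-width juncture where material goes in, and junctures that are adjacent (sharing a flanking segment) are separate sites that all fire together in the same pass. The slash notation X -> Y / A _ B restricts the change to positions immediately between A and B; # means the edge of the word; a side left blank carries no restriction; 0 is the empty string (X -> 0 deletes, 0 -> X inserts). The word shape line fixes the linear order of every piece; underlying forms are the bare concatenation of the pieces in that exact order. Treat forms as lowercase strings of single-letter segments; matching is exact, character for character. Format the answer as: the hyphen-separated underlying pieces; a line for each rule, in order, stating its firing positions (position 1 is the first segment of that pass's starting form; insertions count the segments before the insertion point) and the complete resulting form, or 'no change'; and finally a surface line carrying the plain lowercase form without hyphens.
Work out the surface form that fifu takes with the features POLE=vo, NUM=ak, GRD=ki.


underlying: fifu-a-ve-ur
1. e, u -> 0 / V _: fires at position(s) 8: fifuaver
2. f -> v, s -> z, t -> d / _ Z: no change
surface: fifuaver


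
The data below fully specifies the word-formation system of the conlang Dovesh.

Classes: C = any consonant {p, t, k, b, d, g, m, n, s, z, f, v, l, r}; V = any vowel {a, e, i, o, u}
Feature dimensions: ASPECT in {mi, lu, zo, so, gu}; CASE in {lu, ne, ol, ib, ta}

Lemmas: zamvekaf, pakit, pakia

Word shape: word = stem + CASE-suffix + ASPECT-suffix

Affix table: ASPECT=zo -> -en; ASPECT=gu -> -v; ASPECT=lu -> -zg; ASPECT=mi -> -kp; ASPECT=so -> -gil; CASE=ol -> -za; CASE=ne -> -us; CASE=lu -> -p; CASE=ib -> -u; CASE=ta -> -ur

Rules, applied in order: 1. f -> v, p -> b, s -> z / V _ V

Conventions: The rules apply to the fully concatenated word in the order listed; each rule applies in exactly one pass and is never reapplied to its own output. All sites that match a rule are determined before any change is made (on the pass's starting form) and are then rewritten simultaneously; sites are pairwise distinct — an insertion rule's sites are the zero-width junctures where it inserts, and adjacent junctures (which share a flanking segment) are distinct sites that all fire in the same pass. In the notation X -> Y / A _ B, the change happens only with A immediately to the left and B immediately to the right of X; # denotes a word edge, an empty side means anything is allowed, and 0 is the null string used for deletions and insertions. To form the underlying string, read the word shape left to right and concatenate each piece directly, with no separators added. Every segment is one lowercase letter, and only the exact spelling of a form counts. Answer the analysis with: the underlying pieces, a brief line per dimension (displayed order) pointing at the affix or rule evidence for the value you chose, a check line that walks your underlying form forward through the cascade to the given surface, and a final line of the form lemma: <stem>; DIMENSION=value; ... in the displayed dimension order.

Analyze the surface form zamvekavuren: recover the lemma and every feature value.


underlying: zamvekaf-ur-en
ASPECT=zo - signalled by the affix -en
CASE=ta - signalled by the affix -ur
check: zamvekafuren -> zamvekavuren
lemma: zamvekaf; ASPECT=zo; CASE=ta


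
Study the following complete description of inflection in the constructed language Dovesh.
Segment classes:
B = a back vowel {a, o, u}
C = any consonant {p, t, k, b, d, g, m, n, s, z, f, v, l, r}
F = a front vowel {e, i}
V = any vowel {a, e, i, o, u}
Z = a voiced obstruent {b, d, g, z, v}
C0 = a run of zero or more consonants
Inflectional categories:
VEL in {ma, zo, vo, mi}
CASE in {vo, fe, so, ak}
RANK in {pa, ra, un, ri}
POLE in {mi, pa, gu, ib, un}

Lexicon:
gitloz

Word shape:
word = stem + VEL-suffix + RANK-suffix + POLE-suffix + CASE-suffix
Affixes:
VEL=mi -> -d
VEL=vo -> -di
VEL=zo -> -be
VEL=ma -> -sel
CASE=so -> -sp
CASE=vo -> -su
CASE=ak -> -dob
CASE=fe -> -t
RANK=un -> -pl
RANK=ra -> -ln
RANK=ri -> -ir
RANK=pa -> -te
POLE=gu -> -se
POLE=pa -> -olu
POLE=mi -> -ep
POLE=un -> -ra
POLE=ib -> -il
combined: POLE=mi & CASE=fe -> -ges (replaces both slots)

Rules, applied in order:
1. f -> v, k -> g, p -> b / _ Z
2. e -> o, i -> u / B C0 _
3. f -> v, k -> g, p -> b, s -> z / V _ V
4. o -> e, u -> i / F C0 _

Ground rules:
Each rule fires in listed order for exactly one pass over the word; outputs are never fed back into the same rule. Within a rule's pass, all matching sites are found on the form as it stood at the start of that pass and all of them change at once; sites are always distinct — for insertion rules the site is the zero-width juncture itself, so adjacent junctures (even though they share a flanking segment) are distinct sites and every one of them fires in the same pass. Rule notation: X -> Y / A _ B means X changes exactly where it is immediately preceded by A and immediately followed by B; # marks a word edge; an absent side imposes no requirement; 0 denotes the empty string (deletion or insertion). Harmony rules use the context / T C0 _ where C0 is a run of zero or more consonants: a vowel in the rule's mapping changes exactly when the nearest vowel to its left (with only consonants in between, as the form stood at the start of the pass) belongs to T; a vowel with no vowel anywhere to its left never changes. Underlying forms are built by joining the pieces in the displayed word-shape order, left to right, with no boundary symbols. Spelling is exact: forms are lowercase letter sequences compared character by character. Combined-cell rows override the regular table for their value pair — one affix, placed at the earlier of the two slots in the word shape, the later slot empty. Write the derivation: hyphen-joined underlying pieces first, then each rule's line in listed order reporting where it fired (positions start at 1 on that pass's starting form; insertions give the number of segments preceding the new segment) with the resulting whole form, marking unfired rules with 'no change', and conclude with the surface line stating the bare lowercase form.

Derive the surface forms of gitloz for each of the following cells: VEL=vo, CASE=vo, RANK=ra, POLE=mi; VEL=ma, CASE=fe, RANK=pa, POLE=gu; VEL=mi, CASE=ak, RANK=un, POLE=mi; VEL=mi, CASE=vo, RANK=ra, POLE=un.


cell VEL=vo, CASE=vo, RANK=ra, POLE=mi:
underlying: gitloz-di-ln-ep-su
1. f -> v, k -> g, p -> b / _ Z: no change
2. e -> o, i -> u / B C0 _: fires at position(s) 8: gitlozdulnepsu
3. f -> v, k -> g, p -> b, s -> z / V _ V: no change
4. o -> e, u -> i / F C0 _: fires at position(s) 5, 14: gitlezdulnepsi
surface: gitlezdulnepsi

cell VEL=ma, CASE=fe, RANK=pa, POLE=gu:
underlying: gitloz-sel-te-se-t
1. f -> v, k -> g, p -> b / _ Z: no change
2. e -> o, i -> u / B C0 _: fires at position(s) 8: gitlozsolteset
3. f -> v, k -> g, p -> b, s -> z / V _ V: fires at position(s) 12: gitlozsoltezet
4. o -> e, u -> i / F C0 _: fires at position(s) 5: gitlezsoltezet
surface: gitlezsoltezet

cell VEL=mi, CASE=ak, RANK=un, POLE=mi:
underlying: gitloz-d-pl-ep-dob
1. f -> v, k -> g, p -> b / _ Z: fires at position(s) 11: gitlozdplebdob
2. e -> o, i -> u / B C0 _: fires at position(s) 10: gitlozdplobdob
3. f -> v, k -> g, p -> b, s -> z / V _ V: no change
4. o -> e, u -> i / F C0 _: fires at position(s) 5: gitlezdplobdob
surface: gitlezdplobdob

cell VEL=mi, CASE=vo, RANK=ra, POLE=un:
underlying: gitloz-d-ln-ra-su
1. f -> v, k -> g, p -> b / _ Z: no change
2. e -> o, i -> u / B C0 _: no change
3. f -> v, k -> g, p -> b, s -> z / V _ V: fires at position(s) 12: gitlozdlnrazu
4. o -> e, u -> i / F C0 _: fires at position(s) 5: gitlezdlnrazu
surface: gitlezdlnrazu


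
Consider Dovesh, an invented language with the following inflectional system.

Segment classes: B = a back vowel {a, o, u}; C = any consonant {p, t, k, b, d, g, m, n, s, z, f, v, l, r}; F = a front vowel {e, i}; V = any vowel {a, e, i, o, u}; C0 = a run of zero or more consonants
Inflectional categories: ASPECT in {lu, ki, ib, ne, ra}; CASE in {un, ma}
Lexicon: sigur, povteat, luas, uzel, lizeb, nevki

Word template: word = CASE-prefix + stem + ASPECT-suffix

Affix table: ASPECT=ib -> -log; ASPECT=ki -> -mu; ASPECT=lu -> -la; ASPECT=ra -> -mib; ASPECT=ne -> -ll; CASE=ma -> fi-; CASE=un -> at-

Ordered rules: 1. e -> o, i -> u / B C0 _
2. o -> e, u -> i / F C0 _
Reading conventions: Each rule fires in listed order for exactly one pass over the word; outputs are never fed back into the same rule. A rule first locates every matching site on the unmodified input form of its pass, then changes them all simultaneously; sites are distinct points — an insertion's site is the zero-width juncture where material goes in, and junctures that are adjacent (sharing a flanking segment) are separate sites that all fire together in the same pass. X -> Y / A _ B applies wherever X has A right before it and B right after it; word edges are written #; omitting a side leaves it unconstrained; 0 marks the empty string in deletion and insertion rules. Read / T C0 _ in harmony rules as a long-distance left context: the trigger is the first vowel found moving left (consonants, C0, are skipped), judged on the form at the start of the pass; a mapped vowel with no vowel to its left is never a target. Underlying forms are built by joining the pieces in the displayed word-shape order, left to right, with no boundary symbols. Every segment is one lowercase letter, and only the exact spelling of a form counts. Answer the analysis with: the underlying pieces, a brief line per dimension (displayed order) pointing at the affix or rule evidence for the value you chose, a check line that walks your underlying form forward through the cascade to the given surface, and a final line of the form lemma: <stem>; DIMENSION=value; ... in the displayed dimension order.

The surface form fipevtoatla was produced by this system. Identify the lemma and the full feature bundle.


underlying: fi-povteat-la
ASPECT=lu - signalled by the affix -la
CASE=ma - signalled by the affix fi-
check: fipovteatla -> fipovtoatla -> fipevtoatla
lemma: povteat; ASPECT=lu; CASE=ma


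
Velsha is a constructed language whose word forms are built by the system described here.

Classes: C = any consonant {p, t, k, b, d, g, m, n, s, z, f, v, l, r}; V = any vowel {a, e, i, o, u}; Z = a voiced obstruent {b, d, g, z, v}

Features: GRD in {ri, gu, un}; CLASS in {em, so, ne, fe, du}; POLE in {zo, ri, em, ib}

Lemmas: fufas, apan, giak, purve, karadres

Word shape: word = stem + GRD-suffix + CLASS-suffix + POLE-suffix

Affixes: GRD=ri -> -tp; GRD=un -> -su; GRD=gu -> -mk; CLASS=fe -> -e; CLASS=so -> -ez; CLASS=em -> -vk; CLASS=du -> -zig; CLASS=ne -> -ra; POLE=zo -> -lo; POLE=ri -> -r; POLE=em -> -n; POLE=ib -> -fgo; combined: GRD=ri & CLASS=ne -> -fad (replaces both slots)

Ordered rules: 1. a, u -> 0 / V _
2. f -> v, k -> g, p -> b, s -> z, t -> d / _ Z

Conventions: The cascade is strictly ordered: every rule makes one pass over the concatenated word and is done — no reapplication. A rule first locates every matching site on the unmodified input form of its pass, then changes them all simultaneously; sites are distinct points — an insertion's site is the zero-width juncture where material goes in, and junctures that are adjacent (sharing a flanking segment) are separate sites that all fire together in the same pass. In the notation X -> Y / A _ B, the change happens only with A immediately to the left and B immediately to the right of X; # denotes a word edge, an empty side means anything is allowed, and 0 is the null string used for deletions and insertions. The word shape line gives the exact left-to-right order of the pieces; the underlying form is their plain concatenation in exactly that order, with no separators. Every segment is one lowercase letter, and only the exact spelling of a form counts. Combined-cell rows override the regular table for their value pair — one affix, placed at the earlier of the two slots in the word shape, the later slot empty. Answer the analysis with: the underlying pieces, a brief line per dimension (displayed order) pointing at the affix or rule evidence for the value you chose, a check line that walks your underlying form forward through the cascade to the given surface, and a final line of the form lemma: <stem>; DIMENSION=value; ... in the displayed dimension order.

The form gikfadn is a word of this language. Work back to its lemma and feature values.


underlying: giak-fad-n
GRD=ri - signalled by the combined affix row
CLASS=ne - signalled by the combined affix row
POLE=em - signalled by the affix -n
check: giakfadn -> gikfadn -> gikfadn
lemma: giak; GRD=ri; CLASS=ne; POLE=em


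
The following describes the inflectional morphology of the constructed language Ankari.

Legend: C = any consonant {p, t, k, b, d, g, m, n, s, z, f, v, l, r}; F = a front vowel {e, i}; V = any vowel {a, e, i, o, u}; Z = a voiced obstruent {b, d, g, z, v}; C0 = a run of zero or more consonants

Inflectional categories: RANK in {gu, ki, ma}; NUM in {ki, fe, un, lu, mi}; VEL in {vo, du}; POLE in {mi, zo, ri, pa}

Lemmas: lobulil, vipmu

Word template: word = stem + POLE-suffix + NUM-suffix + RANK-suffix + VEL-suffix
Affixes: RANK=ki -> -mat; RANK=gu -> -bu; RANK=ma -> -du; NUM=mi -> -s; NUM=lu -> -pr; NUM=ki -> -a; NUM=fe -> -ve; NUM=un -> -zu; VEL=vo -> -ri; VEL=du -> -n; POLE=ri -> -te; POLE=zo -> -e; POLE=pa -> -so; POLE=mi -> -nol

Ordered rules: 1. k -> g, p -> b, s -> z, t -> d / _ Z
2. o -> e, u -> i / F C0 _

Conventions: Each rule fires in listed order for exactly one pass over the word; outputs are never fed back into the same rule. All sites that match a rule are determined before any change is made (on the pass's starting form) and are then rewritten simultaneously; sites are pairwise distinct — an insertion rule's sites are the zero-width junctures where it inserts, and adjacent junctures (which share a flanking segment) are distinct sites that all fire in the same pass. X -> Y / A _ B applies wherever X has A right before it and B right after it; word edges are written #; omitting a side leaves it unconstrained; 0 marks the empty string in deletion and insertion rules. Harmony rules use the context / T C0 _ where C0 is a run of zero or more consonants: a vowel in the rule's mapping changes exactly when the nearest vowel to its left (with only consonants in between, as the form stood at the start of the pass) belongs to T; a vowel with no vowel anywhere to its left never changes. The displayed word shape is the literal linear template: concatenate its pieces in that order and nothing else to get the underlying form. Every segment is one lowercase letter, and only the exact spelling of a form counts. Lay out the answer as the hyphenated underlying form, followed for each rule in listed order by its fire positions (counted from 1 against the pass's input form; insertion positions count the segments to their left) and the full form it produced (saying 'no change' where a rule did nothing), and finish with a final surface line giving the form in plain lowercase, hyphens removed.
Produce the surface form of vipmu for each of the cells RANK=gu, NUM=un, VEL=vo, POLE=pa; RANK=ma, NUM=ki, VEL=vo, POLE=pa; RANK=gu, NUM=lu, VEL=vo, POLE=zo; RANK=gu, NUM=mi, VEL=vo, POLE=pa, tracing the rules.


cell RANK=gu, NUM=un, VEL=vo, POLE=pa:
underlying: vipmu-so-zu-bu-ri
1. k -> g, p -> b, s -> z, t -> d / _ Z: no change
2. o -> e, u -> i / F C0 _: fires at position(s) 5: vipmisozuburi
surface: vipmisozuburi

cell RANK=ma, NUM=ki, VEL=vo, POLE=pa:
underlying: vipmu-so-a-du-ri
1. k -> g, p -> b, s -> z, t -> d / _ Z: no change
2. o -> e, u -> i / F C0 _: fires at position(s) 5: vipmisoaduri
surface: vipmisoaduri

cell RANK=gu, NUM=lu, VEL=vo, POLE=zo:
underlying: vipmu-e-pr-bu-ri
1. k -> g, p -> b, s -> z, t -> d / _ Z: no change
2. o -> e, u -> i / F C0 _: fires at position(s) 5, 10: vipmieprbiri
surface: vipmieprbiri

cell RANK=gu, NUM=mi, VEL=vo, POLE=pa:
underlying: vipmu-so-s-bu-ri
1. k -> g, p -> b, s -> z, t -> d / _ Z: fires at position(s) 8: vipmusozburi
2. o -> e, u -> i / F C0 _: fires at position(s) 5: vipmisozburi
surface: vipmisozburi


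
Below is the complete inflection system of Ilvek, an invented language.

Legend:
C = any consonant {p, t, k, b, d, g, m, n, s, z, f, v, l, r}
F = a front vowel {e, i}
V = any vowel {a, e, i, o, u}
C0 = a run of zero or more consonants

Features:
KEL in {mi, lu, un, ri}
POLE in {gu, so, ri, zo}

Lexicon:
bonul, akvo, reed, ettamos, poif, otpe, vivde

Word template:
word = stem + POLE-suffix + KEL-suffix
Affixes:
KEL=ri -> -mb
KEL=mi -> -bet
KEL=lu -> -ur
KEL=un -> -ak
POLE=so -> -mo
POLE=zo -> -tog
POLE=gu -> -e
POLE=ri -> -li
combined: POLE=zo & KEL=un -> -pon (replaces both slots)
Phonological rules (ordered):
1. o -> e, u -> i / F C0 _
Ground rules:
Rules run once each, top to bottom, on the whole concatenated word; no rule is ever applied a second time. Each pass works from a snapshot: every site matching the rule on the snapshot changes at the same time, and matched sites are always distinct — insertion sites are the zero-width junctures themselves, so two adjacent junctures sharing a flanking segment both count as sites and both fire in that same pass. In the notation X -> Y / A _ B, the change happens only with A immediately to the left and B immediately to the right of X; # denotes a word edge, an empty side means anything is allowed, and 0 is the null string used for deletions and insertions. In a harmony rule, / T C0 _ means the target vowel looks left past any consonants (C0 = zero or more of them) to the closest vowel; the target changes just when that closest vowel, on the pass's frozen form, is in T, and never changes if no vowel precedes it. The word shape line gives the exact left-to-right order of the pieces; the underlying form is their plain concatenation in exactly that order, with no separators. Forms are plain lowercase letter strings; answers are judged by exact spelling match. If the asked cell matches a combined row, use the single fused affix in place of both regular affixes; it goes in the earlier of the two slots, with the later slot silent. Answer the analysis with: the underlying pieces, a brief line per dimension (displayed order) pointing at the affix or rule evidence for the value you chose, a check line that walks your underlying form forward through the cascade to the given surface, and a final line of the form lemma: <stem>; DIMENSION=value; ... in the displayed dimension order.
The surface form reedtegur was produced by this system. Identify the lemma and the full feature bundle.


underlying: reed-tog-ur
KEL=lu - signalled by the affix -ur
POLE=zo - signalled by the affix -tog
check: reedtogur -> reedtegur
lemma: reed; KEL=lu; POLE=zo


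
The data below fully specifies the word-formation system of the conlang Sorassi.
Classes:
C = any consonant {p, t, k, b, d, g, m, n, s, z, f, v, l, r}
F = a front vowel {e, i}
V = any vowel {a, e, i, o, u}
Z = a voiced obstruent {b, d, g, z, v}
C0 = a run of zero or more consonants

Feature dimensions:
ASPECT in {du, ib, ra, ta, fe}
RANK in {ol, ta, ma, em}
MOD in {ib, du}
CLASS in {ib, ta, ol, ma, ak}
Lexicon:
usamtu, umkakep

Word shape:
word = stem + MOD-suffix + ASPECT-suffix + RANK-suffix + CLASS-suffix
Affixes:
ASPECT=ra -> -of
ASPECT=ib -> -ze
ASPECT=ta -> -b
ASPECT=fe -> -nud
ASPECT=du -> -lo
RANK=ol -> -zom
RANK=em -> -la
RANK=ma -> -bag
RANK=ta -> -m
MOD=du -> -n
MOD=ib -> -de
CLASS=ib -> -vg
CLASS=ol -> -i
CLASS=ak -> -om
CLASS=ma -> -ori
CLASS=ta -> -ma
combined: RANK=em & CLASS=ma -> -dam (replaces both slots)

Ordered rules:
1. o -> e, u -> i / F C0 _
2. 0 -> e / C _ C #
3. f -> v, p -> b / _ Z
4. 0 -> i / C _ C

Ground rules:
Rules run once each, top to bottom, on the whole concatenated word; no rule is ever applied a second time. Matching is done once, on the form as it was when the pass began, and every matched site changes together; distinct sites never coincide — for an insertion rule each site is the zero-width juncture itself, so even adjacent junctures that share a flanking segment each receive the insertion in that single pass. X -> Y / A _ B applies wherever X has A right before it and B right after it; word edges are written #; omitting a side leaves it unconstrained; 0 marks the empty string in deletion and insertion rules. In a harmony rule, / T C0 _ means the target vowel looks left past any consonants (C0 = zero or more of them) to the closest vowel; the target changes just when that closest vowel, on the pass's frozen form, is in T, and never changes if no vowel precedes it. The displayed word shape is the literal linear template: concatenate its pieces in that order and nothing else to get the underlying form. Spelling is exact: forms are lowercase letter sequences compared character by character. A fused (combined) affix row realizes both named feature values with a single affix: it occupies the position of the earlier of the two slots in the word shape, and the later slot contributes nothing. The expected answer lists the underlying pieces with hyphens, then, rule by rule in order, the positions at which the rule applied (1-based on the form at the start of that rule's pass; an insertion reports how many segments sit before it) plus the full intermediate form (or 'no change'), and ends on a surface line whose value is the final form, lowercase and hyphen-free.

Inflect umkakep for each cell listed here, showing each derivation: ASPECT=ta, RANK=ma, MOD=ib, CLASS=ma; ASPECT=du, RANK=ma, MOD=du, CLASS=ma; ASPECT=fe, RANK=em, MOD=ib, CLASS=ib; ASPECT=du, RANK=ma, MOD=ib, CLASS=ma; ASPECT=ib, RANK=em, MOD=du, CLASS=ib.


cell ASPECT=ta, RANK=ma, MOD=ib, CLASS=ma:
underlying: umkakep-de-b-bag-ori
1. o -> e, u -> i / F C0 _: no change
2. 0 -> e / C _ C #: no change
3. f -> v, p -> b / _ Z: fires at position(s) 7: umkakebdebbagori
4. 0 -> i / C _ C: inserts after position(s) 2, 7, 10: umikakebidebibagori
surface: umikakebidebibagori

cell ASPECT=du, RANK=ma, MOD=du, CLASS=ma:
underlying: umkakep-n-lo-bag-ori
1. o -> e, u -> i / F C0 _: fires at position(s) 10: umkakepnlebagori
2. 0 -> e / C _ C #: no change
3. f -> v, p -> b / _ Z: no change
4. 0 -> i / C _ C: inserts after position(s) 2, 7, 8: umikakepinilebagori
surface: umikakepinilebagori

cell ASPECT=fe, RANK=em, MOD=ib, CLASS=ib:
underlying: umkakep-de-nud-la-vg
1. o -> e, u -> i / F C0 _: fires at position(s) 11: umkakepdenidlavg
2. 0 -> e / C _ C #: inserts after position(s) 15: umkakepdenidlaveg
3. f -> v, p -> b / _ Z: fires at position(s) 7: umkakebdenidlaveg
4. 0 -> i / C _ C: inserts after position(s) 2, 7, 12: umikakebidenidilaveg
surface: umikakebidenidilaveg

cell ASPECT=du, RANK=ma, MOD=ib, CLASS=ma:
underlying: umkakep-de-lo-bag-ori
1. o -> e, u -> i / F C0 _: fires at position(s) 11: umkakepdelebagori
2. 0 -> e / C _ C #: no change
3. f -> v, p -> b / _ Z: fires at position(s) 7: umkakebdelebagori
4. 0 -> i / C _ C: inserts after position(s) 2, 7: umikakebidelebagori
surface: umikakebidelebagori

cell ASPECT=ib, RANK=em, MOD=du, CLASS=ib:
underlying: umkakep-n-ze-la-vg
1. o -> e, u -> i / F C0 _: no change
2. 0 -> e / C _ C #: inserts after position(s) 13: umkakepnzelaveg
3. f -> v, p -> b / _ Z: no change
4. 0 -> i / C _ C: inserts after position(s) 2, 7, 8: umikakepinizelaveg
surface: umikakepinizelaveg


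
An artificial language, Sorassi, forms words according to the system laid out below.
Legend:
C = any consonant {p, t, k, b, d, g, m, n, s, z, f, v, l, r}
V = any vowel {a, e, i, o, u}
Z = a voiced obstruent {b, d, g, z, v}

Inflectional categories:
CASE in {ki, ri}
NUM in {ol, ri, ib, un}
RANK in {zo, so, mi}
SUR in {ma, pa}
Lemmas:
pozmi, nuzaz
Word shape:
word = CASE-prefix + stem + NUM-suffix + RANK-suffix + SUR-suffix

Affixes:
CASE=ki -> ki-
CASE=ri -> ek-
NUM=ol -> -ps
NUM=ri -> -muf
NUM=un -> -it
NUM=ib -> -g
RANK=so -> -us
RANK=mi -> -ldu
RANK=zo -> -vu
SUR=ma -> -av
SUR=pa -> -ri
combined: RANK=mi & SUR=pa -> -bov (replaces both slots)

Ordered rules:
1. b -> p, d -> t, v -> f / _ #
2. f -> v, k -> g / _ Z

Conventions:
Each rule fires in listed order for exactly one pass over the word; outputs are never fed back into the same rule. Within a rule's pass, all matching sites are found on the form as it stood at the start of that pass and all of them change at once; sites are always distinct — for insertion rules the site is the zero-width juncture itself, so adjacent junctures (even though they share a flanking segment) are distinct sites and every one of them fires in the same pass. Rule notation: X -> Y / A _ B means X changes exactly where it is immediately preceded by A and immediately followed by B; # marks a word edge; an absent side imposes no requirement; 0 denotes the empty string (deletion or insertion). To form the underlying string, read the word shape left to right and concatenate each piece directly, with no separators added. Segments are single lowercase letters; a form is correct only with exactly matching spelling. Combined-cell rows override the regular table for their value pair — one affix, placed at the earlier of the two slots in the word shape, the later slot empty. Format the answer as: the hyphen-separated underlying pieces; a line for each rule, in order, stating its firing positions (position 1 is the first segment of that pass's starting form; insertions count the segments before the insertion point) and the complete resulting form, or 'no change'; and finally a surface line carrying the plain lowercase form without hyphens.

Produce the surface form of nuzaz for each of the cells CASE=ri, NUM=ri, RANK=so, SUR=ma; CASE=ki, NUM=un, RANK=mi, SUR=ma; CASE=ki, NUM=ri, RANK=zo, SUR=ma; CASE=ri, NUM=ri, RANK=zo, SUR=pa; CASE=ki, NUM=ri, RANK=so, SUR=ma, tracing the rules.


cell CASE=ri, NUM=ri, RANK=so, SUR=ma:
underlying: ek-nuzaz-muf-us-av
1. b -> p, d -> t, v -> f / _ #: fires at position(s) 14: eknuzazmufusaf
2. f -> v, k -> g / _ Z: no change
surface: eknuzazmufusaf

cell CASE=ki, NUM=un, RANK=mi, SUR=ma:
underlying: ki-nuzaz-it-ldu-av
1. b -> p, d -> t, v -> f / _ #: fires at position(s) 14: kinuzazitlduaf
2. f -> v, k -> g / _ Z: no change
surface: kinuzazitlduaf

cell CASE=ki, NUM=ri, RANK=zo, SUR=ma:
underlying: ki-nuzaz-muf-vu-av
1. b -> p, d -> t, v -> f / _ #: fires at position(s) 14: kinuzazmufvuaf
2. f -> v, k -> g / _ Z: fires at position(s) 10: kinuzazmuvvuaf
surface: kinuzazmuvvuaf

cell CASE=ri, NUM=ri, RANK=zo, SUR=pa:
underlying: ek-nuzaz-muf-vu-ri
1. b -> p, d -> t, v -> f / _ #: no change
2. f -> v, k -> g / _ Z: fires at position(s) 10: eknuzazmuvvuri
surface: eknuzazmuvvuri

cell CASE=ki, NUM=ri, RANK=so, SUR=ma:
underlying: ki-nuzaz-muf-us-av
1. b -> p, d -> t, v -> f / _ #: fires at position(s) 14: kinuzazmufusaf
2. f -> v, k -> g / _ Z: no change
surface: kinuzazmufusaf


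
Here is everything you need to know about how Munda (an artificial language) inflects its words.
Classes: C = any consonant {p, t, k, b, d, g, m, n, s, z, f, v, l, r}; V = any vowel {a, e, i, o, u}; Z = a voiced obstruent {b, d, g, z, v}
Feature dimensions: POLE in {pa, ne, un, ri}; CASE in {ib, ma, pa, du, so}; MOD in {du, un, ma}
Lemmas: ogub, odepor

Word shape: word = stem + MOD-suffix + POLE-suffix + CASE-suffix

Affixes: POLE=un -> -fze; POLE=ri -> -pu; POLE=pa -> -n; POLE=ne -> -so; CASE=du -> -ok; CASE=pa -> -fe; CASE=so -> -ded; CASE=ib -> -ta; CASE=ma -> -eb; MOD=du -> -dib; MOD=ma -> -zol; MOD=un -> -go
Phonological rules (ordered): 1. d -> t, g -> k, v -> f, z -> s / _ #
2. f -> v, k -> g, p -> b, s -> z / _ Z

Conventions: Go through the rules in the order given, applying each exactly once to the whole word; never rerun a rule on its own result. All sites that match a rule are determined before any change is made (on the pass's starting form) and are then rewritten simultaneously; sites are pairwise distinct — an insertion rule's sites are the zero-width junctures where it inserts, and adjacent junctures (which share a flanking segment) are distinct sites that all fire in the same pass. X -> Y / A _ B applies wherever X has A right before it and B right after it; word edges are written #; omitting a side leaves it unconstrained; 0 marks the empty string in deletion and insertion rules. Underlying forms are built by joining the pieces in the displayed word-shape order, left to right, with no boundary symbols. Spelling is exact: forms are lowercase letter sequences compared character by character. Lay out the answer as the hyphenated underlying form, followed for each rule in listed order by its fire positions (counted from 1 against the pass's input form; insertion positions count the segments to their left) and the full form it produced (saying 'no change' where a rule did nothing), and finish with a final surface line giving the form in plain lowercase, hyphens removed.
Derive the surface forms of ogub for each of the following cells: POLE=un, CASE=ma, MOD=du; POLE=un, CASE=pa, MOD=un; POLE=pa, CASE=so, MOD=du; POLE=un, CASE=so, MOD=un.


cell POLE=un, CASE=ma, MOD=du:
underlying: ogub-dib-fze-eb
1. d -> t, g -> k, v -> f, z -> s / _ #: no change
2. f -> v, k -> g, p -> b, s -> z / _ Z: fires at position(s) 8: ogubdibvzeeb
surface: ogubdibvzeeb

cell POLE=un, CASE=pa, MOD=un:
underlying: ogub-go-fze-fe
1. d -> t, g -> k, v -> f, z -> s / _ #: no change
2. f -> v, k -> g, p -> b, s -> z / _ Z: fires at position(s) 7: ogubgovzefe
surface: ogubgovzefe

cell POLE=pa, CASE=so, MOD=du:
underlying: ogub-dib-n-ded
1. d -> t, g -> k, v -> f, z -> s / _ #: fires at position(s) 11: ogubdibndet
2. f -> v, k -> g, p -> b, s -> z / _ Z: no change
surface: ogubdibndet

cell POLE=un, CASE=so, MOD=un:
underlying: ogub-go-fze-ded
1. d -> t, g -> k, v -> f, z -> s / _ #: fires at position(s) 12: ogubgofzedet
2. f -> v, k -> g, p -> b, s -> z / _ Z: fires at position(s) 7: ogubgovzedet
surface: ogubgovzedet


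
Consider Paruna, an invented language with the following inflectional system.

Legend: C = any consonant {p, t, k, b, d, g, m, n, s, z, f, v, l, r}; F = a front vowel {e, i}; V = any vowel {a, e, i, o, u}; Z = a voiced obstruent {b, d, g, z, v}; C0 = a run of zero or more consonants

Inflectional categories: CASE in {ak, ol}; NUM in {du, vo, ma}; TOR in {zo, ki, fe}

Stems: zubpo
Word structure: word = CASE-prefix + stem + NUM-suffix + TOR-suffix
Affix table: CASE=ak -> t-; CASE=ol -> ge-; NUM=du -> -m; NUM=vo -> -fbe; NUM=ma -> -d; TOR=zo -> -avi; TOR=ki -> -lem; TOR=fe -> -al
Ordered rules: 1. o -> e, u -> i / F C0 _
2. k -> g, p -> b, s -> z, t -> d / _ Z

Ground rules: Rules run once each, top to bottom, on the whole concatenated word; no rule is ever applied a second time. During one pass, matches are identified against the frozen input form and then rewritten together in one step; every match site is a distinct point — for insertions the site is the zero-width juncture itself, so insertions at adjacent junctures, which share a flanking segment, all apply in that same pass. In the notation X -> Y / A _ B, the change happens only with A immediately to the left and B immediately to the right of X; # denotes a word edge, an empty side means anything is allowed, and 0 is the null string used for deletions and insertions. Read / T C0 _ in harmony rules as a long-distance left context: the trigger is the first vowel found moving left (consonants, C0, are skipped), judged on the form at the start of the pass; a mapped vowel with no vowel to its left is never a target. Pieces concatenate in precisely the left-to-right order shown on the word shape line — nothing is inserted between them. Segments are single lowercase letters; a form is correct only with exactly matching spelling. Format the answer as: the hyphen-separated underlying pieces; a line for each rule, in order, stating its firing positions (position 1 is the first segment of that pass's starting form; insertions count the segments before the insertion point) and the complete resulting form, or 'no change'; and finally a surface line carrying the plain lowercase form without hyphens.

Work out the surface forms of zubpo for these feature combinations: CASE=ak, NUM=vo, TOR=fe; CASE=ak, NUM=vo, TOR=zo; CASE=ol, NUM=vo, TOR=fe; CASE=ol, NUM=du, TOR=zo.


cell CASE=ak, NUM=vo, TOR=fe:
underlying: t-zubpo-fbe-al
1. o -> e, u -> i / F C0 _: no change
2. k -> g, p -> b, s -> z, t -> d / _ Z: fires at position(s) 1: dzubpofbeal
surface: dzubpofbeal

cell CASE=ak, NUM=vo, TOR=zo:
underlying: t-zubpo-fbe-avi
1. o -> e, u -> i / F C0 _: no change
2. k -> g, p -> b, s -> z, t -> d / _ Z: fires at position(s) 1: dzubpofbeavi
surface: dzubpofbeavi

cell CASE=ol, NUM=vo, TOR=fe:
underlying: ge-zubpo-fbe-al
1. o -> e, u -> i / F C0 _: fires at position(s) 4: gezibpofbeal
2. k -> g, p -> b, s -> z, t -> d / _ Z: no change
surface: gezibpofbeal

cell CASE=ol, NUM=du, TOR=zo:
underlying: ge-zubpo-m-avi
1. o -> e, u -> i / F C0 _: fires at position(s) 4: gezibpomavi
2. k -> g, p -> b, s -> z, t -> d / _ Z: no change
surface: gezibpomavi


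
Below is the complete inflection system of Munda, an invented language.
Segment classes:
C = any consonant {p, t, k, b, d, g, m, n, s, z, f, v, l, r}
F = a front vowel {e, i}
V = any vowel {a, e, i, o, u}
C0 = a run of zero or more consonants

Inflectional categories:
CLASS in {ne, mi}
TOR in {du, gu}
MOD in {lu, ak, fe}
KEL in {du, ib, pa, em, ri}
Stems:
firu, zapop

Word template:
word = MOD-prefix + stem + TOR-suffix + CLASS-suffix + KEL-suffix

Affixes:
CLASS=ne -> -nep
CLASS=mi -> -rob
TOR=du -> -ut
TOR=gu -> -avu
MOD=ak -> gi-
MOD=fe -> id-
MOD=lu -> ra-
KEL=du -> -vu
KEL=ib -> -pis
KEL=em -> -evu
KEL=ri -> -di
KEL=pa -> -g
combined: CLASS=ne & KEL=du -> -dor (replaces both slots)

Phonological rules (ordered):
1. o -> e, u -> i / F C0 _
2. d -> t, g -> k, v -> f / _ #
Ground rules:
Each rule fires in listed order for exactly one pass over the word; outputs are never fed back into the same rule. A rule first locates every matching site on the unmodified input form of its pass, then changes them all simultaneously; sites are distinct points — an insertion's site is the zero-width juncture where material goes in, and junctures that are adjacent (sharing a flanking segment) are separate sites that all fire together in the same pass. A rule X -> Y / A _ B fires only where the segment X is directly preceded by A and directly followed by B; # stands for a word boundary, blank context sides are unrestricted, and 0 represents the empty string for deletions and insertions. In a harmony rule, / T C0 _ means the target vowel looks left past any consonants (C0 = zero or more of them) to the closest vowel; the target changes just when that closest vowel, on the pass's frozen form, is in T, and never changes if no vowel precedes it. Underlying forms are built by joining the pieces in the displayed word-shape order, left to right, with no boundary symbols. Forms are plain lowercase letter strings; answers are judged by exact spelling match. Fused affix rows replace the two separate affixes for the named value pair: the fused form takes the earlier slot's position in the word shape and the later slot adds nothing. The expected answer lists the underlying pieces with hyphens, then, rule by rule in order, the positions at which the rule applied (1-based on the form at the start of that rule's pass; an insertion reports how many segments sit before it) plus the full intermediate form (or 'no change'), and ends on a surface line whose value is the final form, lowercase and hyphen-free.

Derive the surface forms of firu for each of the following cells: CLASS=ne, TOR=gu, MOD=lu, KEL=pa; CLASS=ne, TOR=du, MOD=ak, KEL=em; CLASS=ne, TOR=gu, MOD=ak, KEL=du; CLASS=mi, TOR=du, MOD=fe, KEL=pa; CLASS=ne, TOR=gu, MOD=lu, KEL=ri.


cell CLASS=ne, TOR=gu, MOD=lu, KEL=pa:
underlying: ra-firu-avu-nep-g
1. o -> e, u -> i / F C0 _: fires at position(s) 6: rafiriavunepg
2. d -> t, g -> k, v -> f / _ #: fires at position(s) 13: rafiriavunepk
surface: rafiriavunepk

cell CLASS=ne, TOR=du, MOD=ak, KEL=em:
underlying: gi-firu-ut-nep-evu
1. o -> e, u -> i / F C0 _: fires at position(s) 6, 14: gifiriutnepevi
2. d -> t, g -> k, v -> f / _ #: no change
surface: gifiriutnepevi

cell CLASS=ne, TOR=gu, MOD=ak, KEL=du:
underlying: gi-firu-avu-dor
1. o -> e, u -> i / F C0 _: fires at position(s) 6: gifiriavudor
2. d -> t, g -> k, v -> f / _ #: no change
surface: gifiriavudor

cell CLASS=mi, TOR=du, MOD=fe, KEL=pa:
underlying: id-firu-ut-rob-g
1. o -> e, u -> i / F C0 _: fires at position(s) 6: idfiriutrobg
2. d -> t, g -> k, v -> f / _ #: fires at position(s) 12: idfiriutrobk
surface: idfiriutrobk

cell CLASS=ne, TOR=gu, MOD=lu, KEL=ri:
underlying: ra-firu-avu-nep-di
1. o -> e, u -> i / F C0 _: fires at position(s) 6: rafiriavunepdi
2. d -> t, g -> k, v -> f / _ #: no change
surface: rafiriavunepdi
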